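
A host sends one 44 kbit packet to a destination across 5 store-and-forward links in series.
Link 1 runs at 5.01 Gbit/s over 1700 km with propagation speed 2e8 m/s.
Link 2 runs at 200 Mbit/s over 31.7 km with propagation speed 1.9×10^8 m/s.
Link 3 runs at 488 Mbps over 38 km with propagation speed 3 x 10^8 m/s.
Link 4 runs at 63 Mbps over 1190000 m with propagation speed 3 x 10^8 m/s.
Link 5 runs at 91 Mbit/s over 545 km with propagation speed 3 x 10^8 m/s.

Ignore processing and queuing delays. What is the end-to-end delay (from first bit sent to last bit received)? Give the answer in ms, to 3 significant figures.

L = 44000 bits.
Transmission delays (L/R per hop): 0.00878244, 0.22, 0.0901639, 0.698413, 0.483516 ms; sum = 1.50088 ms.
Propagation delays (d/s per hop): 8.5, 0.166842, 0.126667, 3.96667, 1.81667 ms; sum = 14.5768 ms.
End-to-end = 16.1 ms.

16.1 ms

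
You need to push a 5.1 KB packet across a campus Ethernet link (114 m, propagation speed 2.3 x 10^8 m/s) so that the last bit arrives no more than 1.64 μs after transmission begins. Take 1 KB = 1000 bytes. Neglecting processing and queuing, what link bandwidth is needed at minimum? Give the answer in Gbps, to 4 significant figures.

L = 40800 bits.
Propagation delay = 114 / 2.3e+08 = 0.495652 μs.
Transmission budget = 1.64 − 0.495652 = 1.14435 μs.
R ≥ L / t_tx = 40800 bits / 1.14435e-06 s = 35.65 Gbps.

35.65 Gbps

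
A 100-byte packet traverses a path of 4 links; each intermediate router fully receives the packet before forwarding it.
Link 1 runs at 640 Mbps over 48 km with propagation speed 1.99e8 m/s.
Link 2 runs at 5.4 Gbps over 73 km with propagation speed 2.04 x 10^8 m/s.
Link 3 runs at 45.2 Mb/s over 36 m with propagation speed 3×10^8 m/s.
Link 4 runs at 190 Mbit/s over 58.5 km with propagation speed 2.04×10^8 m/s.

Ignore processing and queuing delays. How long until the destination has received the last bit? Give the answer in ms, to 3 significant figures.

0.909 ms

L = 100 × 8 = 800 bits.
Transmission delays (L/R per hop): 0.00125, 0.000148148, 0.0176991, 0.00421053 ms; sum = 0.0233078 ms.
Propagation delays (d/s per hop): 0.241206, 0.357843, 0.00012, 0.286765 ms; sum = 0.885934 ms.
End-to-end = 0.909 ms.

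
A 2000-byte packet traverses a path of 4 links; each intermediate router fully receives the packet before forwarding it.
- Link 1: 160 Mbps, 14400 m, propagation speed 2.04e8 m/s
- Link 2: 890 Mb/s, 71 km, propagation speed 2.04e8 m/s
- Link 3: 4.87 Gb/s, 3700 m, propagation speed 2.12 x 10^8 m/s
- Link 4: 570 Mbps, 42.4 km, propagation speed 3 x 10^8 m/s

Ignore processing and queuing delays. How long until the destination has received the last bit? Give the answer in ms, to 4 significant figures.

L = 2000 × 8 = 16000 bits.
Transmission delays (L/R per hop): 0.1, 0.0179775, 0.00328542, 0.0280702 ms; sum = 0.149333 ms.
Propagation delays (d/s per hop): 0.0705882, 0.348039, 0.0174528, 0.141333 ms; sum = 0.577414 ms.
End-to-end = 0.7267 ms.

0.7267 ms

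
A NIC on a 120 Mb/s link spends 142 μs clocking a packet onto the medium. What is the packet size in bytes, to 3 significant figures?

2130 bytes

L = R × t_tx = 120000000 b/s × 0.000142 s = 17040 bits.
In bytes: 17040 / 8 = 2130 bytes.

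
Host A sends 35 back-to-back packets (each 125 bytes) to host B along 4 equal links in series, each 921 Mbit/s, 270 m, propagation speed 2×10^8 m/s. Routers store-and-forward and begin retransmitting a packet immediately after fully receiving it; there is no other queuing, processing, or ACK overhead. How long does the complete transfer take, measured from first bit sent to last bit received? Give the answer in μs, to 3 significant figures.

46.7 μs

Per-hop transmission t_tx = L/R = 1000/921000000 = 1.08578 μs.
Per-hop propagation t_prop = 270/200000000 = 1.35 μs.
Pipeline fill: first packet needs 4·t_tx to clear all hops; remaining 34 packets each add one t_tx.
Total = (4+35-1)·t_tx + 4·t_prop = 38·1.08578 + 4·1.35 = 46.7 μs.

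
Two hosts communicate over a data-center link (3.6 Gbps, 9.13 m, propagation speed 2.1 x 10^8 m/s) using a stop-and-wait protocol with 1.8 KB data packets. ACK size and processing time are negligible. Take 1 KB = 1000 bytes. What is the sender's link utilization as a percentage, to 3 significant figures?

97.9 %

t_tx = L/R = 14400/3600000000 = 4e-06 s.
t_prop = 9.13/210000000 = 4.34762e-08 s; RTT = 8.69524e-08 s.
Cycle = t_tx + RTT = 4.08695e-06 s.
Utilization = t_tx / cycle = 4e-06/4.08695e-06 = 97.9 %.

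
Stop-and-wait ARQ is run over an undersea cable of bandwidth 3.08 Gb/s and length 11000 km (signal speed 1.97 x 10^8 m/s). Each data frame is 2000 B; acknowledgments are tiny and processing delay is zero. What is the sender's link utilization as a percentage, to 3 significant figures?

0.00465 %

t_tx = L/R = 16000/3080000000 = 5.19481e-06 s.
t_prop = 11000000/197000000 = 0.0558376 s; RTT = 0.111675 s.
Cycle = t_tx + RTT = 0.11168 s.
Utilization = t_tx / cycle = 5.19481e-06/0.11168 = 0.00465 %.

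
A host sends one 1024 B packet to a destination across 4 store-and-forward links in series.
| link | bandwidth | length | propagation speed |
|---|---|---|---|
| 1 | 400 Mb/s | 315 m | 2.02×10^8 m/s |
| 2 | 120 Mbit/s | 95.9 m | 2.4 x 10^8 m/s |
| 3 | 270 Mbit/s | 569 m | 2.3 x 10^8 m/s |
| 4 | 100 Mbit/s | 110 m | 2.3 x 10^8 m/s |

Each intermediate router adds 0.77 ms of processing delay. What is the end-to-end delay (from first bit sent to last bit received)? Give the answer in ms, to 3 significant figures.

L = 1024 × 8 = 8192 bits.
Transmission delays (L/R per hop): 0.02048, 0.0682667, 0.0303407, 0.08192 ms; sum = 0.201007 ms.
Propagation delays (d/s per hop): 0.00155941, 0.000399583, 0.00247391, 0.000478261 ms; sum = 0.00491116 ms.
Processing at 3 router(s): 3 × 0.77 ms = 2.31 ms.
End-to-end = 2.52 ms.

2.52 ms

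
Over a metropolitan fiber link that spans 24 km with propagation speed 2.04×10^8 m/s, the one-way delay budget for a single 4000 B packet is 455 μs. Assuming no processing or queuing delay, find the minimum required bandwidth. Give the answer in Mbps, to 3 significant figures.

L = 32000 bits.
Propagation delay = 24000 / 204000000 = 117.647 μs.
Transmission budget = 455 − 117.647 = 337.353 μs.
R ≥ L / t_tx = 32000 bits / 0.000337353 s = 94.9 Mbps.

94.9 Mbps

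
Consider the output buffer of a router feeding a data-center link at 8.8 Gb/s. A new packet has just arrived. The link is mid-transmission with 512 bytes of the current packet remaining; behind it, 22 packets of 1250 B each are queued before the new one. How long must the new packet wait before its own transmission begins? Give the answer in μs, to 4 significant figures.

25.47 μs

Each queued packet: L/R = 10000/8800000000 = 1.13636 μs.
22 queued → 25 μs.
Plus remaining 4096 bits of current packet: 0.465455 μs.
Queuing delay = 25.47 μs.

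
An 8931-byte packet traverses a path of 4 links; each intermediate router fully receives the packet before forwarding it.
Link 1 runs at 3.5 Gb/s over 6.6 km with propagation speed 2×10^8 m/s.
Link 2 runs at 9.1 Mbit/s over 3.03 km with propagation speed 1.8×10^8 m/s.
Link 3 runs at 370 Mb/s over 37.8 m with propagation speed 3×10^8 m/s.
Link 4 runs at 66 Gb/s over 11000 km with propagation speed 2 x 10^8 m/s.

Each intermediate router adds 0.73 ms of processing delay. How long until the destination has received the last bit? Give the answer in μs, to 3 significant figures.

65300 μs

L = 8931 × 8 = 71448 bits.
Transmission delays (L/R per hop): 20.4137, 7851.43, 193.103, 1.08255 μs; sum = 8066.03 μs.
Propagation delays (d/s per hop): 33, 16.8333, 0.126, 55000 μs; sum = 55050 μs.
Processing at 3 router(s): 3 × 0.73 ms = 2190 μs.
End-to-end = 65300 μs.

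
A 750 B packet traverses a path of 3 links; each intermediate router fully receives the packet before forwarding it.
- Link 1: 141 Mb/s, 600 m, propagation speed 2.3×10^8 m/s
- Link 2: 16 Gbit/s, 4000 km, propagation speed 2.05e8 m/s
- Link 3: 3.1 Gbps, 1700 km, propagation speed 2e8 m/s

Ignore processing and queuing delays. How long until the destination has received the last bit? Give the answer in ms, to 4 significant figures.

L = 750 × 8 = 6000 bits.
Transmission delays (L/R per hop): 0.0425532, 0.000375, 0.00193548 ms; sum = 0.0448637 ms.
Propagation delays (d/s per hop): 0.0026087, 19.5122, 8.5 ms; sum = 28.0148 ms.
End-to-end = 28.06 ms.

28.06 ms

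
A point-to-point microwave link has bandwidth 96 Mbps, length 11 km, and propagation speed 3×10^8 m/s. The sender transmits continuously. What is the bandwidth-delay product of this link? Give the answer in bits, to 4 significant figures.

3520 bits

Propagation delay = 11000 / 300000000 = 3.66667e-05 s.
BDP = R × t_prop = 96000000 × 3.66667e-05 = 3520 bits.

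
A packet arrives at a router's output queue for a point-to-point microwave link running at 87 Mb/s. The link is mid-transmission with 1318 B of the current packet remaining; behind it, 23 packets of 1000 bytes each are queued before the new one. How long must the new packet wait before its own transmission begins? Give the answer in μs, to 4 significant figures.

Each queued packet: L/R = 8000/87000000 = 91.954 μs.
23 queued → 2114.94 μs.
Plus remaining 10544 bits of current packet: 121.195 μs.
Queuing delay = 2236 μs.

2236 μs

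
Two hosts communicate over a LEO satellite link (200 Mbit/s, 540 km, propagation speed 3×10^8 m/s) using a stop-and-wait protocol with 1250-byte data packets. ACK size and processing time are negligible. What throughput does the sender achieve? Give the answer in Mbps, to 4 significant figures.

t_tx = L/R = 10000/200000000 = 5e-05 s.
t_prop = 540000/300000000 = 0.0018 s; RTT = 0.0036 s.
Cycle = t_tx + RTT = 0.00365 s.
Throughput = L / cycle = 10000 / 0.00365 = 2.740 Mbps.

2.740 Mbps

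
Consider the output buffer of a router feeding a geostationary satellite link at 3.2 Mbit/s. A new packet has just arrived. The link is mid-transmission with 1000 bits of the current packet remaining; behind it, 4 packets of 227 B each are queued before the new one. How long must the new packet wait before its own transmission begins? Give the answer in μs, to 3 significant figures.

Each queued packet: L/R = 1816/3200000 = 567.5 μs.
4 queued → 2270 μs.
Plus remaining 1000 bits of current packet: 312.5 μs.
Queuing delay = 2580 μs.

2580 μs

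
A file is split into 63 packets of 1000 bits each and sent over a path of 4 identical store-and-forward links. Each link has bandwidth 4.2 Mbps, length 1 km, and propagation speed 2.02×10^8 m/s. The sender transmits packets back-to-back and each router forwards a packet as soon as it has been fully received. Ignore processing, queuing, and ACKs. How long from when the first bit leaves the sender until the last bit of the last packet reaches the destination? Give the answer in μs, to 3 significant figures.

Per-hop transmission t_tx = L/R = 1000/4200000 = 238.095 μs.
Per-hop propagation t_prop = 1000/202000000 = 4.9505 μs.
Pipeline fill: first packet needs 4·t_tx to clear all hops; remaining 62 packets each add one t_tx.
Total = (4+63-1)·t_tx + 4·t_prop = 66·238.095 + 4·4.9505 = 15700 μs.

15700 μs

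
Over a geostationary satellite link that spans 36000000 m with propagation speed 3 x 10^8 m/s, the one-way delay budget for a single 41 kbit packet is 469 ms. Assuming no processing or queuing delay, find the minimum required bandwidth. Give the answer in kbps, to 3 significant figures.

Propagation delay = 36000000 / 300000000 = 120 ms.
Transmission budget = 469 − 120 = 349 ms.
R ≥ L / t_tx = 41000 bits / 0.349 s = 117 kbps.

117 kbps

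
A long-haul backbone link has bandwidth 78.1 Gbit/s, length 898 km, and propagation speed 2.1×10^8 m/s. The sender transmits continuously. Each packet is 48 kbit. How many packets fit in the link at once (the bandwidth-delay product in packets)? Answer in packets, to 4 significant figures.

Propagation delay = 898000 / 210000000 = 0.00427619 s.
BDP = R × t_prop = 78100000000 × 0.00427619 = 333970000 bits.
In packets of 48000 bits: 6958 packets.

6958 packets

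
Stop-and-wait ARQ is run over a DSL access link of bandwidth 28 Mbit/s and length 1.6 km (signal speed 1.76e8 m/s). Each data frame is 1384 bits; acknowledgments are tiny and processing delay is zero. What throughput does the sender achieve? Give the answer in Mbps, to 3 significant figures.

t_tx = L/R = 1384/28000000 = 4.94286e-05 s.
t_prop = 1600/176000000 = 9.09091e-06 s; RTT = 1.81818e-05 s.
Cycle = t_tx + RTT = 6.76104e-05 s.
Throughput = L / cycle = 1384 / 6.76104e-05 = 20.5 Mbps.

20.5 Mbps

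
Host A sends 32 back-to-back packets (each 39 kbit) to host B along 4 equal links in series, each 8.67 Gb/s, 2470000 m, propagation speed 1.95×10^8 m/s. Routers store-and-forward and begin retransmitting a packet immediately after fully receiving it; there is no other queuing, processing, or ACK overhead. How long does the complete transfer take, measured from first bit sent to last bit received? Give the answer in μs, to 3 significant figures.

Per-hop transmission t_tx = L/R = 39000/8670000000 = 4.49827 μs.
Per-hop propagation t_prop = 2470000/195000000 = 12666.7 μs.
Pipeline fill: first packet needs 4·t_tx to clear all hops; remaining 31 packets each add one t_tx.
Total = (4+32-1)·t_tx + 4·t_prop = 35·4.49827 + 4·12666.7 = 50800 μs.

50800 μs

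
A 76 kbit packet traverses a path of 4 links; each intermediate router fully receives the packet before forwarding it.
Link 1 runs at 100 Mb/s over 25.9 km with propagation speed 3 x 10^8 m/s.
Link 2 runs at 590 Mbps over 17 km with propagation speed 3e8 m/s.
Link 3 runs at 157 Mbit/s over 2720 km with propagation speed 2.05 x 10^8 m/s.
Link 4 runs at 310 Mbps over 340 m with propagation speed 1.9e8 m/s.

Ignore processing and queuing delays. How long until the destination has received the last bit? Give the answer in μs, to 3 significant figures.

15000 μs

L = 76000 bits.
Transmission delays (L/R per hop): 760, 128.814, 484.076, 245.161 μs; sum = 1618.05 μs.
Propagation delays (d/s per hop): 86.3333, 56.6667, 13268.3, 1.78947 μs; sum = 13413.1 μs.
End-to-end = 15000 μs.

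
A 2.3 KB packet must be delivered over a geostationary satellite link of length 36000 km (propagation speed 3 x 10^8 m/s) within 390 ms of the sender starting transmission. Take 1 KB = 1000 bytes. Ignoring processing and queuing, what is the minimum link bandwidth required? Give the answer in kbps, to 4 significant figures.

68.15 kbps

L = 18400 bits.
Propagation delay = 36000000 / 300000000 = 120 ms.
Transmission budget = 390 − 120 = 270 ms.
R ≥ L / t_tx = 18400 bits / 0.27 s = 68.15 kbps.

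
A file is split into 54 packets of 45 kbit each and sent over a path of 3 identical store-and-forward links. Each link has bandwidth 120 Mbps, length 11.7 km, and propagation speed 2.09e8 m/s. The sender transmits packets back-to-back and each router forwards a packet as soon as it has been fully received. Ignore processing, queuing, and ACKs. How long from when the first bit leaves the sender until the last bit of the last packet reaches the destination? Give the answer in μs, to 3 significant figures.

Per-hop transmission t_tx = L/R = 45000/120000000 = 375 μs.
Per-hop propagation t_prop = 11700/209000000 = 55.9809 μs.
Pipeline fill: first packet needs 3·t_tx to clear all hops; remaining 53 packets each add one t_tx.
Total = (3+54-1)·t_tx + 3·t_prop = 56·375 + 3·55.9809 = 21200 μs.

21200 μs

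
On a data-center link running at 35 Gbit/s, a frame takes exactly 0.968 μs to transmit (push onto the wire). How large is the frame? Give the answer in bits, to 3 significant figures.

L = R × t_tx = 35000000000 b/s × 9.68e-07 s = 33880 bits.

33900 bits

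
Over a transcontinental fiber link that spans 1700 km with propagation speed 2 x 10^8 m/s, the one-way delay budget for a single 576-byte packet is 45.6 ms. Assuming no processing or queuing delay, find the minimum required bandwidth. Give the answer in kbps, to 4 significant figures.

L = 4608 bits.
Propagation delay = 1700000 / 200000000 = 8.5 ms.
Transmission budget = 45.6 − 8.5 = 37.1 ms.
R ≥ L / t_tx = 4608 bits / 0.0371 s = 124.2 kbps.

124.2 kbps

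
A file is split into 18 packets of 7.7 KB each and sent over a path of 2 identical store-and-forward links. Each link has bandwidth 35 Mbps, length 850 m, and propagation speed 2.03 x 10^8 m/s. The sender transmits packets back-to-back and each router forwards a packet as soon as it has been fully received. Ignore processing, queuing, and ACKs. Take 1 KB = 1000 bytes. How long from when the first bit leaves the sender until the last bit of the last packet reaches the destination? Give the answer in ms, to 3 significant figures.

Per-hop transmission t_tx = L/R = 61600/35000000 = 1.76 ms.
Per-hop propagation t_prop = 850/2.03e+08 = 0.00418719 ms.
Pipeline fill: first packet needs 2·t_tx to clear all hops; remaining 17 packets each add one t_tx.
Total = (2+18-1)·t_tx + 2·t_prop = 19·1.76 + 2·0.00418719 = 33.4 ms.

33.4 ms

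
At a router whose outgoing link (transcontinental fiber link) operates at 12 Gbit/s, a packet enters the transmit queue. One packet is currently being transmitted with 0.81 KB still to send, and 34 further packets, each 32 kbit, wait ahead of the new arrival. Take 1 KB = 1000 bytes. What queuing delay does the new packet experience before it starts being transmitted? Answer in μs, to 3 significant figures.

Each queued packet: L/R = 32000/12000000000 = 2.66667 μs.
34 queued → 90.6667 μs.
Plus remaining 6480 bits of current packet: 0.54 μs.
Queuing delay = 91.2 μs.

91.2 μs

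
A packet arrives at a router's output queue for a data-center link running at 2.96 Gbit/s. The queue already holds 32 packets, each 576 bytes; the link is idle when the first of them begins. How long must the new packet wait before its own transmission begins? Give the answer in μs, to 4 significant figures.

Each queued packet: L/R = 4608/2960000000 = 1.55676 μs.
32 queued → 49.8162 μs.
Queuing delay = 49.82 μs.

49.82 μs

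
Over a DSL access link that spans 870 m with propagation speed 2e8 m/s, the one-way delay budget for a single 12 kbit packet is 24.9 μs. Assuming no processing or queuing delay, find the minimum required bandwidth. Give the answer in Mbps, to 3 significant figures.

Propagation delay = 870 / 200000000 = 4.35 μs.
Transmission budget = 24.9 − 4.35 = 20.55 μs.
R ≥ L / t_tx = 12000 bits / 2.055e-05 s = 584 Mbps.

584 Mbps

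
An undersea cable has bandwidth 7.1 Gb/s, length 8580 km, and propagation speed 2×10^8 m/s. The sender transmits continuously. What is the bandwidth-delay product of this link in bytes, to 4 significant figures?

38070000 bytes

Propagation delay = 8580000 / 200000000 = 0.0429 s.
BDP = R × t_prop = 7100000000 × 0.0429 = 304590000 bits.
In bytes: 304590000/8 = 38070000 bytes.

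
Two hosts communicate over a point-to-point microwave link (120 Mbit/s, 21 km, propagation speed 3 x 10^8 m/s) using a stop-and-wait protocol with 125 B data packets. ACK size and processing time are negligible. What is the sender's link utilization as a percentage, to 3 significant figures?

5.62 %

t_tx = L/R = 1000/120000000 = 8.33333e-06 s.
t_prop = 21000/300000000 = 7e-05 s; RTT = 0.00014 s.
Cycle = t_tx + RTT = 0.000148333 s.
Utilization = t_tx / cycle = 8.33333e-06/0.000148333 = 5.62 %.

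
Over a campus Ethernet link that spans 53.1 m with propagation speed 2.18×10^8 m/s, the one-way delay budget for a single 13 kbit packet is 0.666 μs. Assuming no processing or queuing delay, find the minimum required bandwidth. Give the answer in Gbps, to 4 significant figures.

30.77 Gbps

Propagation delay = 53.1 / 2.18e+08 = 0.243578 μs.
Transmission budget = 0.666 − 0.243578 = 0.422422 μs.
R ≥ L / t_tx = 13000 bits / 4.22422e-07 s = 30.77 Gbps.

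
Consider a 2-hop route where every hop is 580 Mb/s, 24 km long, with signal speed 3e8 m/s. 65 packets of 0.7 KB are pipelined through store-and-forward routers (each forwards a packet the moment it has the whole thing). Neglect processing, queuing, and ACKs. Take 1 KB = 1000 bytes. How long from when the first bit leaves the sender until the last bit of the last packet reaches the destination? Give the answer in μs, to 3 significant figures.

797 μs

Per-hop transmission t_tx = L/R = 5600/580000000 = 9.65517 μs.
Per-hop propagation t_prop = 24000/300000000 = 80 μs.
Pipeline fill: first packet needs 2·t_tx to clear all hops; remaining 64 packets each add one t_tx.
Total = (2+65-1)·t_tx + 2·t_prop = 66·9.65517 + 2·80 = 797 μs.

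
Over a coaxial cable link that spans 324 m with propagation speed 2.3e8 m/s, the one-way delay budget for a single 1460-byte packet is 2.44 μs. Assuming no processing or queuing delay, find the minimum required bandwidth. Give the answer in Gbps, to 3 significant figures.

L = 11680 bits.
Propagation delay = 324 / 2.3e+08 = 1.4087 μs.
Transmission budget = 2.44 − 1.4087 = 1.0313 μs.
R ≥ L / t_tx = 11680 bits / 1.0313e-06 s = 11.3 Gbps.

11.3 Gbps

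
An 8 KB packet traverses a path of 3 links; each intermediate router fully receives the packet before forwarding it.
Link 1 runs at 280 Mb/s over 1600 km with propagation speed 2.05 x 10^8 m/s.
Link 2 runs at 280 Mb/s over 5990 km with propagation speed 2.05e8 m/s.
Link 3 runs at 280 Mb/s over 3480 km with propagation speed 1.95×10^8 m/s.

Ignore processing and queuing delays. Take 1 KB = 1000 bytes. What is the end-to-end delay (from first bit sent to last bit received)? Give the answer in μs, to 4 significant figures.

55560 μs

L = 64000 bits.
Transmission delay per hop = L/R = 64000/280000000 = 228.571 μs; 3 hops → 685.714 μs.
Propagation delays (d/s per hop): 7804.88, 29219.5, 17846.2 μs; sum = 54870.5 μs.
End-to-end = 55560 μs.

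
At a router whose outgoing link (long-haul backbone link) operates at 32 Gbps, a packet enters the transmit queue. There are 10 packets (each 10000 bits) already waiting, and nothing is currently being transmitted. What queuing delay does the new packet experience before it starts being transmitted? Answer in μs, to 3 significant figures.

3.13 μs

Each queued packet: L/R = 10000/32000000000 = 0.3125 μs.
10 queued → 3.125 μs.
Queuing delay = 3.13 μs.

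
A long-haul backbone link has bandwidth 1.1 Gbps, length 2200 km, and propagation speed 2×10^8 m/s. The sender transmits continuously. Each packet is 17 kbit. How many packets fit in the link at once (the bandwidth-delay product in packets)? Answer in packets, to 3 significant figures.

Propagation delay = 2200000 / 200000000 = 0.011 s.
BDP = R × t_prop = 1100000000 × 0.011 = 12100000 bits.
In packets of 17000 bits: 712 packets.

712 packets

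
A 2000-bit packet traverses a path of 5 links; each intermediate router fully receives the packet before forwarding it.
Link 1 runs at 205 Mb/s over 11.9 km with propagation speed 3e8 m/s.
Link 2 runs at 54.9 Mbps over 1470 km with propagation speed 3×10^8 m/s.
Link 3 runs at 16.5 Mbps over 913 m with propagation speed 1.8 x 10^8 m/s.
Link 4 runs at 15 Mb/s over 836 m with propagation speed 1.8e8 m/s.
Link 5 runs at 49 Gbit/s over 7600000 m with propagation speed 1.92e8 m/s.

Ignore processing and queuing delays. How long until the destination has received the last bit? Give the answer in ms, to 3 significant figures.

Transmission delays (L/R per hop): 0.0097561, 0.0364299, 0.121212, 0.133333, 4.08163e-05 ms; sum = 0.300772 ms.
Propagation delays (d/s per hop): 0.0396667, 4.9, 0.00507222, 0.00464444, 39.5833 ms; sum = 44.5327 ms.
End-to-end = 44.8 ms.

44.8 ms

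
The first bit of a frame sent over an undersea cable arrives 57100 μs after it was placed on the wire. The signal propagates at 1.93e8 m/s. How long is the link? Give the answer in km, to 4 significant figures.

11020 km

d = s × t_prop = 193000000 × 0.0571 = 11020 km.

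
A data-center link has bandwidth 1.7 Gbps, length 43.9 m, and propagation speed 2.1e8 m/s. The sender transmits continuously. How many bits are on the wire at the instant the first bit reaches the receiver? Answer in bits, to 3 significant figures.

Propagation delay = 43.9 / 210000000 = 2.09048e-07 s.
BDP = R × t_prop = 1700000000 × 2.09048e-07 = 355.381 bits.

355 bits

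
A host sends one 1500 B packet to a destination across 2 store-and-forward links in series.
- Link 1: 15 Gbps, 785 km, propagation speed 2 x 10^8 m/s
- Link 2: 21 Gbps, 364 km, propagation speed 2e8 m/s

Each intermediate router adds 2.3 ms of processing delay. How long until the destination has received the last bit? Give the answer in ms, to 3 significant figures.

L = 1500 × 8 = 12000 bits.
Transmission delays (L/R per hop): 0.0008, 0.000571429 ms; sum = 0.00137143 ms.
Propagation delays (d/s per hop): 3.925, 1.82 ms; sum = 5.745 ms.
Processing at 1 router(s): 1 × 2.3 ms = 2.3 ms.
End-to-end = 8.05 ms.

8.05 ms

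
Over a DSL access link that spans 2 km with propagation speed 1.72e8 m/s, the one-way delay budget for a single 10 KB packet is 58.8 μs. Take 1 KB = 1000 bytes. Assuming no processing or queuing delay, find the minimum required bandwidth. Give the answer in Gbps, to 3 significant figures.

L = 80000 bits.
Propagation delay = 2000 / 172000000 = 11.6279 μs.
Transmission budget = 58.8 − 11.6279 = 47.1721 μs.
R ≥ L / t_tx = 80000 bits / 4.71721e-05 s = 1.70 Gbps.

1.70 Gbps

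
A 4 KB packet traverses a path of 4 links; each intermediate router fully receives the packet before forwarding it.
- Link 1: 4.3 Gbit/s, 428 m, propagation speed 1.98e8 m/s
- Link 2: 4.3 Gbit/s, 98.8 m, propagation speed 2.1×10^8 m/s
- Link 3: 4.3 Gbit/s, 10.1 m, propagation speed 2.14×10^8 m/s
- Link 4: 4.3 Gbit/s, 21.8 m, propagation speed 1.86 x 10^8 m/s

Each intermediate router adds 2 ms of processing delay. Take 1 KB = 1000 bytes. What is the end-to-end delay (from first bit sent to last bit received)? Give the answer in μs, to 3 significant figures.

6030 μs

L = 32000 bits.
Transmission delay per hop = L/R = 32000/4300000000 = 7.44186 μs; 4 hops → 29.7674 μs.
Propagation delays (d/s per hop): 2.16162, 0.470476, 0.0471963, 0.117204 μs; sum = 2.79649 μs.
Processing at 3 router(s): 3 × 2 ms = 6000 μs.
End-to-end = 6030 μs.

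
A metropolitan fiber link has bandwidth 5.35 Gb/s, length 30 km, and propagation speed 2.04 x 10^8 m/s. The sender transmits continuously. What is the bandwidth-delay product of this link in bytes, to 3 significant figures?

Propagation delay = 30000 / 204000000 = 0.000147059 s.
BDP = R × t_prop = 5350000000 × 0.000147059 = 786765 bits.
In bytes: 786765/8 = 98300 bytes.

98300 bytes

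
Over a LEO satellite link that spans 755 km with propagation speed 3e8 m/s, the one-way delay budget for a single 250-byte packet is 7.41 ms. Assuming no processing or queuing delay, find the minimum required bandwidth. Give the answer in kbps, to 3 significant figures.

409 kbps

L = 2000 bits.
Propagation delay = 755000 / 300000000 = 2.51667 ms.
Transmission budget = 7.41 − 2.51667 = 4.89333 ms.
R ≥ L / t_tx = 2000 bits / 0.00489333 s = 409 kbps.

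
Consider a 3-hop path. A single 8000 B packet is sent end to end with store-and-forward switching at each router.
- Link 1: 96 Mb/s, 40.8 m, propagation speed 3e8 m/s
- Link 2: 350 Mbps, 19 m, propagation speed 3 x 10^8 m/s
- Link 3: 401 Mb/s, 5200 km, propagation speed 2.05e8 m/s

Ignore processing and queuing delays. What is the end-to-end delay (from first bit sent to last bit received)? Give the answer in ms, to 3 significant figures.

L = 8000 × 8 = 64000 bits.
Transmission delays (L/R per hop): 0.666667, 0.182857, 0.159601 ms; sum = 1.00912 ms.
Propagation delays (d/s per hop): 0.000136, 6.33333e-05, 25.3659 ms; sum = 25.3661 ms.
End-to-end = 26.4 ms.

26.4 ms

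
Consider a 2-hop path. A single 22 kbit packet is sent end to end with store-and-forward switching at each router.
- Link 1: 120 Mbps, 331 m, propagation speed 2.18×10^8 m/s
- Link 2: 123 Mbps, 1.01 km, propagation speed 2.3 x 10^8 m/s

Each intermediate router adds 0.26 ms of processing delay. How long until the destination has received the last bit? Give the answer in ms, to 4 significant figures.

0.6281 ms

L = 22000 bits.
Transmission delays (L/R per hop): 0.183333, 0.178862 ms; sum = 0.362195 ms.
Propagation delays (d/s per hop): 0.00151835, 0.0043913 ms; sum = 0.00590965 ms.
Processing at 1 router(s): 1 × 0.26 ms = 0.26 ms.
End-to-end = 0.6281 ms.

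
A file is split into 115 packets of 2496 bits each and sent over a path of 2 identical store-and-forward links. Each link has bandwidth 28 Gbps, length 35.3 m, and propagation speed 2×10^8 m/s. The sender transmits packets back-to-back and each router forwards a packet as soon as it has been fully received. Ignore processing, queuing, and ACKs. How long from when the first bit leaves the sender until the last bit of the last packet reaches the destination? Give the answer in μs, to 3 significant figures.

10.7 μs

Per-hop transmission t_tx = L/R = 2496/28000000000 = 0.0891429 μs.
Per-hop propagation t_prop = 35.3/200000000 = 0.1765 μs.
Pipeline fill: first packet needs 2·t_tx to clear all hops; remaining 114 packets each add one t_tx.
Total = (2+115-1)·t_tx + 2·t_prop = 116·0.0891429 + 2·0.1765 = 10.7 μs.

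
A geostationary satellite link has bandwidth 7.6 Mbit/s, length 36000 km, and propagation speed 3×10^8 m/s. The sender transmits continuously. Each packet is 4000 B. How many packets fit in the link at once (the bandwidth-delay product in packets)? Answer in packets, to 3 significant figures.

Propagation delay = 36000000 / 300000000 = 0.12 s.
BDP = R × t_prop = 7600000 × 0.12 = 912000 bits.
In packets of 32000 bits: 28.5 packets.

28.5 packets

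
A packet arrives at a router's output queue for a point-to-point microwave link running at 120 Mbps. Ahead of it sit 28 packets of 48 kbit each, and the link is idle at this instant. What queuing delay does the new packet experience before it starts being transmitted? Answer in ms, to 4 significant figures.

Each queued packet: L/R = 48000/120000000 = 0.4 ms.
28 queued → 11.2 ms.
Queuing delay = 11.20 ms.

11.20 ms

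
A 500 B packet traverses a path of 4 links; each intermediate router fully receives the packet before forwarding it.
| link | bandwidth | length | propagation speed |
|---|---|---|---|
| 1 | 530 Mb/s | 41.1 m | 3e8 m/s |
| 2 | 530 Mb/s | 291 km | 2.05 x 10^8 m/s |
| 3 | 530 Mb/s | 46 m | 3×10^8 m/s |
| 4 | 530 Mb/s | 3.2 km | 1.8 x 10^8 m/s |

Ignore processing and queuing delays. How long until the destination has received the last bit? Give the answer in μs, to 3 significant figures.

L = 500 × 8 = 4000 bits.
Transmission delay per hop = L/R = 4000/530000000 = 7.54717 μs; 4 hops → 30.1887 μs.
Propagation delays (d/s per hop): 0.137, 1419.51, 0.153333, 17.7778 μs; sum = 1437.58 μs.
End-to-end = 1470 μs.

1470 μs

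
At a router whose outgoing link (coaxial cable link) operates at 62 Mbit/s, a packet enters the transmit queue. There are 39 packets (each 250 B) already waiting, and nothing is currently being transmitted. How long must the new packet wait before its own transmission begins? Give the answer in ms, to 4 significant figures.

Each queued packet: L/R = 2000/62000000 = 0.0322581 ms.
39 queued → 1.25806 ms.
Queuing delay = 1.258 ms.

1.258 ms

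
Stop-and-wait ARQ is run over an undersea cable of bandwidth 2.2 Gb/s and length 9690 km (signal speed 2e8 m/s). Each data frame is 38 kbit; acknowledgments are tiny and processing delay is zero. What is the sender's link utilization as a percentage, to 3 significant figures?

0.0178 %

t_tx = L/R = 38000/2200000000 = 1.72727e-05 s.
t_prop = 9690000/200000000 = 0.04845 s; RTT = 0.0969 s.
Cycle = t_tx + RTT = 0.0969173 s.
Utilization = t_tx / cycle = 1.72727e-05/0.0969173 = 0.0178 %.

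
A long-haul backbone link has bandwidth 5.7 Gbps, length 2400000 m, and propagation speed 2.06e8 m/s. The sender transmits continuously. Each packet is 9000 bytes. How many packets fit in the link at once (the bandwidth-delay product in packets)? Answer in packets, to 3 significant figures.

922 packets

Propagation delay = 2400000 / 206000000 = 0.0116505 s.
BDP = R × t_prop = 5700000000 × 0.0116505 = 66407800 bits.
In packets of 72000 bits: 922 packets.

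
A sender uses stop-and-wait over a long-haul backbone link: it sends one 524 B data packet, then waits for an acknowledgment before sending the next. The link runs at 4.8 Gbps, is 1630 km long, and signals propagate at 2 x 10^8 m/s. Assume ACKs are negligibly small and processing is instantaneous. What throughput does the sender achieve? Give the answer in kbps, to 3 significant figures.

t_tx = L/R = 4192/4800000000 = 8.73333e-07 s.
t_prop = 1630000/200000000 = 0.00815 s; RTT = 0.0163 s.
Cycle = t_tx + RTT = 0.0163009 s.
Throughput = L / cycle = 4192 / 0.0163009 = 257 kbps.

257 kbps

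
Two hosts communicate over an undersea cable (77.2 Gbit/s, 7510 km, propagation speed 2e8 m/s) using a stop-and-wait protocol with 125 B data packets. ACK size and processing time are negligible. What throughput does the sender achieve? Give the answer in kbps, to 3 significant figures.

t_tx = L/R = 1000/77200000000 = 1.29534e-08 s.
t_prop = 7510000/200000000 = 0.03755 s; RTT = 0.0751 s.
Cycle = t_tx + RTT = 0.0751 s.
Throughput = L / cycle = 1000 / 0.0751 = 13.3 kbps.

13.3 kbps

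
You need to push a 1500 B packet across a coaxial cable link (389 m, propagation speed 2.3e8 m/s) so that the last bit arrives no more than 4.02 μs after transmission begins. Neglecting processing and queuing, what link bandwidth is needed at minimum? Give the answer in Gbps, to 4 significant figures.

5.153 Gbps

L = 12000 bits.
Propagation delay = 389 / 2.3e+08 = 1.6913 μs.
Transmission budget = 4.02 − 1.6913 = 2.3287 μs.
R ≥ L / t_tx = 12000 bits / 2.3287e-06 s = 5.153 Gbps.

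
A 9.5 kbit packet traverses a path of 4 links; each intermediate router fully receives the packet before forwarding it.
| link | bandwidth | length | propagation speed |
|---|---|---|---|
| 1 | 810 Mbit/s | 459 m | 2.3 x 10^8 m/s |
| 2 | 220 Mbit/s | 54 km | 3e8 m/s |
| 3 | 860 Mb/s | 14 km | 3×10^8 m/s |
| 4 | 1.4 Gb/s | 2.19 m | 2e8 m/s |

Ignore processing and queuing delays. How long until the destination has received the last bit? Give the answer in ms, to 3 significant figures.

L = 9500 bits.
Transmission delays (L/R per hop): 0.0117284, 0.0431818, 0.0110465, 0.00678571 ms; sum = 0.0727424 ms.
Propagation delays (d/s per hop): 0.00199565, 0.18, 0.0466667, 1.095e-05 ms; sum = 0.228673 ms.
End-to-end = 0.301 ms.

0.301 ms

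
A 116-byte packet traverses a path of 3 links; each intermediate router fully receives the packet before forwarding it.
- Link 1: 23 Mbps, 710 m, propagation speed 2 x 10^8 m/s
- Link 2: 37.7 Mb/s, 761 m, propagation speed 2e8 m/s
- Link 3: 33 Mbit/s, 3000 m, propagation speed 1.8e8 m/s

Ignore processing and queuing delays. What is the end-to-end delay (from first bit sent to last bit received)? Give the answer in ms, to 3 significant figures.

L = 116 × 8 = 928 bits.
Transmission delays (L/R per hop): 0.0403478, 0.0246154, 0.0281212 ms; sum = 0.0930844 ms.
Propagation delays (d/s per hop): 0.00355, 0.003805, 0.0166667 ms; sum = 0.0240217 ms.
End-to-end = 0.117 ms.

0.117 ms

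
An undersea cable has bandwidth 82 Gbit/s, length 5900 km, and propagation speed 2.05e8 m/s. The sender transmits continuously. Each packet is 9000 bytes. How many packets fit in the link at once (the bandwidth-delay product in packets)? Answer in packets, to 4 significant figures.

32780 packets

Propagation delay = 5900000 / 2.05e+08 = 0.0287805 s.
BDP = R × t_prop = 82000000000 × 0.0287805 = 2360000000 bits.
In packets of 72000 bits: 32780 packets.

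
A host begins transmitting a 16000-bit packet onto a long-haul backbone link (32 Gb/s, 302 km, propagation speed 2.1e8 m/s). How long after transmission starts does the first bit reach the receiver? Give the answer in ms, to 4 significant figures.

1.438 ms

First bit experiences only propagation delay: d/s = 302000/210000000 = 1.438 ms.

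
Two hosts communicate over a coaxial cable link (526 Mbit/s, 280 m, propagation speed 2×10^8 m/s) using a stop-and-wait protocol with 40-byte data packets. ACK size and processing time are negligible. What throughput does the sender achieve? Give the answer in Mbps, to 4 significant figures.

t_tx = L/R = 320/526000000 = 6.08365e-07 s.
t_prop = 280/200000000 = 1.4e-06 s; RTT = 2.8e-06 s.
Cycle = t_tx + RTT = 3.40837e-06 s.
Throughput = L / cycle = 320 / 3.40837e-06 = 93.89 Mbps.

93.89 Mbps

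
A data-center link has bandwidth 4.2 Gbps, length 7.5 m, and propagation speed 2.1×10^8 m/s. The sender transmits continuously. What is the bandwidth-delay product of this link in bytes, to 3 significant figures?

Propagation delay = 7.5 / 210000000 = 3.57143e-08 s.
BDP = R × t_prop = 4200000000 × 3.57143e-08 = 150 bits.
In bytes: 150/8 = 18.8 bytes.

18.8 bytes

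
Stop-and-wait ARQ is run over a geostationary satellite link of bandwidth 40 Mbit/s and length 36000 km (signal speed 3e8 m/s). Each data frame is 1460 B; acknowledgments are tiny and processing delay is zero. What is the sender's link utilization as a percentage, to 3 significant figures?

t_tx = L/R = 11680/40000000 = 0.000292 s.
t_prop = 36000000/300000000 = 0.12 s; RTT = 0.24 s.
Cycle = t_tx + RTT = 0.240292 s.
Utilization = t_tx / cycle = 0.000292/0.240292 = 0.122 %.

0.122 %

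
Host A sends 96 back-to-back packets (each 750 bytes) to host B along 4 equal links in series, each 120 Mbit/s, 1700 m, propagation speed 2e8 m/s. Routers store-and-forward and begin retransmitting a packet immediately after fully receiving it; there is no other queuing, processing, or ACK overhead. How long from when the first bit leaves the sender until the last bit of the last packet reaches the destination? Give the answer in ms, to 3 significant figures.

4.98 ms

Per-hop transmission t_tx = L/R = 6000/120000000 = 0.05 ms.
Per-hop propagation t_prop = 1700/200000000 = 0.0085 ms.
Pipeline fill: first packet needs 4·t_tx to clear all hops; remaining 95 packets each add one t_tx.
Total = (4+96-1)·t_tx + 4·t_prop = 99·0.05 + 4·0.0085 = 4.98 ms.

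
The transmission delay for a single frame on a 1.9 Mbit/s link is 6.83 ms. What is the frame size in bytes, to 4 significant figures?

L = R × t_tx = 1900000 b/s × 0.00683 s = 12977 bits.
In bytes: 12977 / 8 = 1622 bytes.

1622 bytes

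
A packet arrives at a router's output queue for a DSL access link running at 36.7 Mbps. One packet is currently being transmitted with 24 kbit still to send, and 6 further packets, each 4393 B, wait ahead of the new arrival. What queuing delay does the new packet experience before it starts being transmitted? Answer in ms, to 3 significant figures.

6.40 ms

Each queued packet: L/R = 35144/36700000 = 0.957602 ms.
6 queued → 5.74561 ms.
Plus remaining 24000 bits of current packet: 0.653951 ms.
Queuing delay = 6.40 ms.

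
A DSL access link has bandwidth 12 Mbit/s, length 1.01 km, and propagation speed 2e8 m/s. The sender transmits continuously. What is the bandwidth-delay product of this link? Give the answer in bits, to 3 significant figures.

Propagation delay = 1010 / 200000000 = 5.05e-06 s.
BDP = R × t_prop = 12000000 × 5.05e-06 = 60.6 bits.

60.6 bits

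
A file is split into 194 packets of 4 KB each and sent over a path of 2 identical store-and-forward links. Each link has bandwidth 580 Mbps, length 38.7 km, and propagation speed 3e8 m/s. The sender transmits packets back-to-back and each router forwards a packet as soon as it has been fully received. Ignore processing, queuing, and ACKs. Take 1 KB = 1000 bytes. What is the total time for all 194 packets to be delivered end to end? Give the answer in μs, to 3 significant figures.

Per-hop transmission t_tx = L/R = 32000/580000000 = 55.1724 μs.
Per-hop propagation t_prop = 38700/300000000 = 129 μs.
Pipeline fill: first packet needs 2·t_tx to clear all hops; remaining 193 packets each add one t_tx.
Total = (2+194-1)·t_tx + 2·t_prop = 195·55.1724 + 2·129 = 11000 μs.

11000 μs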